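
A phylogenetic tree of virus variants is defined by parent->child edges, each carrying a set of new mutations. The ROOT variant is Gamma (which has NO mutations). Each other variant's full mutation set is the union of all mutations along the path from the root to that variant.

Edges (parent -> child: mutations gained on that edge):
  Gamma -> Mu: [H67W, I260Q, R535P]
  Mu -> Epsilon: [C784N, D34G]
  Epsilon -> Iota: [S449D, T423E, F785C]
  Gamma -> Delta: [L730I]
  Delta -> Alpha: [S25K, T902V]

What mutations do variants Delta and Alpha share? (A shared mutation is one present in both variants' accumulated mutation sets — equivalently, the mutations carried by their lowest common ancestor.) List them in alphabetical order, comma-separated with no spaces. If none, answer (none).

Answer: L730I

Derivation:
Accumulating mutations along path to Delta:
  At Gamma: gained [] -> total []
  At Delta: gained ['L730I'] -> total ['L730I']
Mutations(Delta) = ['L730I']
Accumulating mutations along path to Alpha:
  At Gamma: gained [] -> total []
  At Delta: gained ['L730I'] -> total ['L730I']
  At Alpha: gained ['S25K', 'T902V'] -> total ['L730I', 'S25K', 'T902V']
Mutations(Alpha) = ['L730I', 'S25K', 'T902V']
Intersection: ['L730I'] ∩ ['L730I', 'S25K', 'T902V'] = ['L730I']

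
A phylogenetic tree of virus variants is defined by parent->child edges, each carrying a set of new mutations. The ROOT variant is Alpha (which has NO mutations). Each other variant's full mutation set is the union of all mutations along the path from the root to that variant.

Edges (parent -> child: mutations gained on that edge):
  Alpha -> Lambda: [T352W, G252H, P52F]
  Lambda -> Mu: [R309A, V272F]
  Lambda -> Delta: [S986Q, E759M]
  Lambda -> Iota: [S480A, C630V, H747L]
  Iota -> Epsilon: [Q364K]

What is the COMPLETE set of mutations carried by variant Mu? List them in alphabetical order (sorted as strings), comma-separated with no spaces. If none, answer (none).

At Alpha: gained [] -> total []
At Lambda: gained ['T352W', 'G252H', 'P52F'] -> total ['G252H', 'P52F', 'T352W']
At Mu: gained ['R309A', 'V272F'] -> total ['G252H', 'P52F', 'R309A', 'T352W', 'V272F']

Answer: G252H,P52F,R309A,T352W,V272F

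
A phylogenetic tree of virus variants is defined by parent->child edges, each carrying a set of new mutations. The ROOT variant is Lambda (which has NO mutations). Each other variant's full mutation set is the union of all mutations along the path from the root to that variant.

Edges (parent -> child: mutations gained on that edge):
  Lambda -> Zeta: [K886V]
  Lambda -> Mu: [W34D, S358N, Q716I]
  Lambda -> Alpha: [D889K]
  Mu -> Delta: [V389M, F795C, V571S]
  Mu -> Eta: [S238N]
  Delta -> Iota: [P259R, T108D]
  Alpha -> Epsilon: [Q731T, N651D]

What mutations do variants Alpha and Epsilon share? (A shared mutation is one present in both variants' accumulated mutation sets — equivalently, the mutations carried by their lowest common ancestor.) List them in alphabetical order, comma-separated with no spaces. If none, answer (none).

Answer: D889K

Derivation:
Accumulating mutations along path to Alpha:
  At Lambda: gained [] -> total []
  At Alpha: gained ['D889K'] -> total ['D889K']
Mutations(Alpha) = ['D889K']
Accumulating mutations along path to Epsilon:
  At Lambda: gained [] -> total []
  At Alpha: gained ['D889K'] -> total ['D889K']
  At Epsilon: gained ['Q731T', 'N651D'] -> total ['D889K', 'N651D', 'Q731T']
Mutations(Epsilon) = ['D889K', 'N651D', 'Q731T']
Intersection: ['D889K'] ∩ ['D889K', 'N651D', 'Q731T'] = ['D889K']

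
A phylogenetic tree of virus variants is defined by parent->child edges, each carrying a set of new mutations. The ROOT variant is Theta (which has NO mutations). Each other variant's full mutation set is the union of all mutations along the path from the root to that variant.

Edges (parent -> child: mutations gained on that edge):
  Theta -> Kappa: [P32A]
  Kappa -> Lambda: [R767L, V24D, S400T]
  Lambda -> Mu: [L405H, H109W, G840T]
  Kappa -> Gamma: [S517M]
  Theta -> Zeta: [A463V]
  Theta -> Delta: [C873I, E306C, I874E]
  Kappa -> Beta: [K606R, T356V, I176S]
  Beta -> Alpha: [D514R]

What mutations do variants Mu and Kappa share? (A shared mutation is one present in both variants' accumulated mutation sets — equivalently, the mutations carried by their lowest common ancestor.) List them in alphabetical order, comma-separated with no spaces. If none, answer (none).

Answer: P32A

Derivation:
Accumulating mutations along path to Mu:
  At Theta: gained [] -> total []
  At Kappa: gained ['P32A'] -> total ['P32A']
  At Lambda: gained ['R767L', 'V24D', 'S400T'] -> total ['P32A', 'R767L', 'S400T', 'V24D']
  At Mu: gained ['L405H', 'H109W', 'G840T'] -> total ['G840T', 'H109W', 'L405H', 'P32A', 'R767L', 'S400T', 'V24D']
Mutations(Mu) = ['G840T', 'H109W', 'L405H', 'P32A', 'R767L', 'S400T', 'V24D']
Accumulating mutations along path to Kappa:
  At Theta: gained [] -> total []
  At Kappa: gained ['P32A'] -> total ['P32A']
Mutations(Kappa) = ['P32A']
Intersection: ['G840T', 'H109W', 'L405H', 'P32A', 'R767L', 'S400T', 'V24D'] ∩ ['P32A'] = ['P32A']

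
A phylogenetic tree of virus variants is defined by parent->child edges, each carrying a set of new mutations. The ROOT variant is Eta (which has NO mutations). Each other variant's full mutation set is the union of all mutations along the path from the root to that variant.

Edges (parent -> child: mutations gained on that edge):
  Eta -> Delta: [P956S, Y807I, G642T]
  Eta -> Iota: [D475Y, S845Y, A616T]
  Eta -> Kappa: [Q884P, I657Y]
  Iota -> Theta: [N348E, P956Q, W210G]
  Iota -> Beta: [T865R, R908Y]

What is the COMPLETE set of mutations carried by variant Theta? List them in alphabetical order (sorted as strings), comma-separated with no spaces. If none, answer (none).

Answer: A616T,D475Y,N348E,P956Q,S845Y,W210G

Derivation:
At Eta: gained [] -> total []
At Iota: gained ['D475Y', 'S845Y', 'A616T'] -> total ['A616T', 'D475Y', 'S845Y']
At Theta: gained ['N348E', 'P956Q', 'W210G'] -> total ['A616T', 'D475Y', 'N348E', 'P956Q', 'S845Y', 'W210G']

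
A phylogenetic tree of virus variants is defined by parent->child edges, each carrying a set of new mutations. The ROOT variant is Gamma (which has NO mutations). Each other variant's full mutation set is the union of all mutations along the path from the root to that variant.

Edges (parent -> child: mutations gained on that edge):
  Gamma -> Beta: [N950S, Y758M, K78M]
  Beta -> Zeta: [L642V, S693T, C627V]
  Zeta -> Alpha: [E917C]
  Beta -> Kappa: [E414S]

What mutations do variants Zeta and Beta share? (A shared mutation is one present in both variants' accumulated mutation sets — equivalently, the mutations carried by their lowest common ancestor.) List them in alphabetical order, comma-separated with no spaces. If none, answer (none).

Answer: K78M,N950S,Y758M

Derivation:
Accumulating mutations along path to Zeta:
  At Gamma: gained [] -> total []
  At Beta: gained ['N950S', 'Y758M', 'K78M'] -> total ['K78M', 'N950S', 'Y758M']
  At Zeta: gained ['L642V', 'S693T', 'C627V'] -> total ['C627V', 'K78M', 'L642V', 'N950S', 'S693T', 'Y758M']
Mutations(Zeta) = ['C627V', 'K78M', 'L642V', 'N950S', 'S693T', 'Y758M']
Accumulating mutations along path to Beta:
  At Gamma: gained [] -> total []
  At Beta: gained ['N950S', 'Y758M', 'K78M'] -> total ['K78M', 'N950S', 'Y758M']
Mutations(Beta) = ['K78M', 'N950S', 'Y758M']
Intersection: ['C627V', 'K78M', 'L642V', 'N950S', 'S693T', 'Y758M'] ∩ ['K78M', 'N950S', 'Y758M'] = ['K78M', 'N950S', 'Y758M']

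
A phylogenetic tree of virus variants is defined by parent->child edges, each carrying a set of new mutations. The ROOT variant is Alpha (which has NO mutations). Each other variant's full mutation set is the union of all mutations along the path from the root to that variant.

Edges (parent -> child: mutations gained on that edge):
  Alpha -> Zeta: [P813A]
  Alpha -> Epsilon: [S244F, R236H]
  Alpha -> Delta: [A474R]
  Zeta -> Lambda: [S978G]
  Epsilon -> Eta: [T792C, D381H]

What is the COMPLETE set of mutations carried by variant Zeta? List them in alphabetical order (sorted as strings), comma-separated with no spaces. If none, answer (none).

At Alpha: gained [] -> total []
At Zeta: gained ['P813A'] -> total ['P813A']

Answer: P813A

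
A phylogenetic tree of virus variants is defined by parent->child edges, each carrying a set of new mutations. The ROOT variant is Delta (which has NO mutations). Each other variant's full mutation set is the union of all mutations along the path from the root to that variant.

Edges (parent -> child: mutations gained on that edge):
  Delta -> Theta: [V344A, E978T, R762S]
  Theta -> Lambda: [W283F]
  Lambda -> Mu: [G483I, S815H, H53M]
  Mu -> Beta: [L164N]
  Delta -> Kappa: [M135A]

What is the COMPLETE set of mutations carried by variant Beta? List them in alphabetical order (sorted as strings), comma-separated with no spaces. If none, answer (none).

At Delta: gained [] -> total []
At Theta: gained ['V344A', 'E978T', 'R762S'] -> total ['E978T', 'R762S', 'V344A']
At Lambda: gained ['W283F'] -> total ['E978T', 'R762S', 'V344A', 'W283F']
At Mu: gained ['G483I', 'S815H', 'H53M'] -> total ['E978T', 'G483I', 'H53M', 'R762S', 'S815H', 'V344A', 'W283F']
At Beta: gained ['L164N'] -> total ['E978T', 'G483I', 'H53M', 'L164N', 'R762S', 'S815H', 'V344A', 'W283F']

Answer: E978T,G483I,H53M,L164N,R762S,S815H,V344A,W283F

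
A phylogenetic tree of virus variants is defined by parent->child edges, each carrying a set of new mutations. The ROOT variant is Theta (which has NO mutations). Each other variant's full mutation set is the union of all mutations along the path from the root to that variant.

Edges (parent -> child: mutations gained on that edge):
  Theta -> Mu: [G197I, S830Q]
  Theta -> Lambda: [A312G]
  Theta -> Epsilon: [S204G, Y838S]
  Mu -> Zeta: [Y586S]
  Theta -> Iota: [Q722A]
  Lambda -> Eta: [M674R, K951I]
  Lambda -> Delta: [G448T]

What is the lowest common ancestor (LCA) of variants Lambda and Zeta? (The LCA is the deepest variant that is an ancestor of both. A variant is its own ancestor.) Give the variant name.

Answer: Theta

Derivation:
Path from root to Lambda: Theta -> Lambda
  ancestors of Lambda: {Theta, Lambda}
Path from root to Zeta: Theta -> Mu -> Zeta
  ancestors of Zeta: {Theta, Mu, Zeta}
Common ancestors: {Theta}
Walk up from Zeta: Zeta (not in ancestors of Lambda), Mu (not in ancestors of Lambda), Theta (in ancestors of Lambda)
Deepest common ancestor (LCA) = Theta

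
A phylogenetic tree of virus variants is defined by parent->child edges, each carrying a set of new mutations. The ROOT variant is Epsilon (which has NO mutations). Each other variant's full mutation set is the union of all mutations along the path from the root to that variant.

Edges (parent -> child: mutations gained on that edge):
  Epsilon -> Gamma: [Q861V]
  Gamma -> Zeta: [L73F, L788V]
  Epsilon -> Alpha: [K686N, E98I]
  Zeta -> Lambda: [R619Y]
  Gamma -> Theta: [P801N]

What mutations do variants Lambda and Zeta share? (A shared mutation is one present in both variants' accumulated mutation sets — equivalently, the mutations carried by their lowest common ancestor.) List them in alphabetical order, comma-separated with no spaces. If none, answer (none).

Accumulating mutations along path to Lambda:
  At Epsilon: gained [] -> total []
  At Gamma: gained ['Q861V'] -> total ['Q861V']
  At Zeta: gained ['L73F', 'L788V'] -> total ['L73F', 'L788V', 'Q861V']
  At Lambda: gained ['R619Y'] -> total ['L73F', 'L788V', 'Q861V', 'R619Y']
Mutations(Lambda) = ['L73F', 'L788V', 'Q861V', 'R619Y']
Accumulating mutations along path to Zeta:
  At Epsilon: gained [] -> total []
  At Gamma: gained ['Q861V'] -> total ['Q861V']
  At Zeta: gained ['L73F', 'L788V'] -> total ['L73F', 'L788V', 'Q861V']
Mutations(Zeta) = ['L73F', 'L788V', 'Q861V']
Intersection: ['L73F', 'L788V', 'Q861V', 'R619Y'] ∩ ['L73F', 'L788V', 'Q861V'] = ['L73F', 'L788V', 'Q861V']

Answer: L73F,L788V,Q861V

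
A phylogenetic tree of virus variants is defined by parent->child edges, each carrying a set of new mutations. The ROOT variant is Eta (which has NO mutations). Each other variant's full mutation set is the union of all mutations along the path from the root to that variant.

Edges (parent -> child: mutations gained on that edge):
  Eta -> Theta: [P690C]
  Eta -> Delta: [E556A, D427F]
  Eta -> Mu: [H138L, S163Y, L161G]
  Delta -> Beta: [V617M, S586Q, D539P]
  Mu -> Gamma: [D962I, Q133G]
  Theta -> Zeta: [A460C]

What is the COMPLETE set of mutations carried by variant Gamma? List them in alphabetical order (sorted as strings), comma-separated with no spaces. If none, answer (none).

At Eta: gained [] -> total []
At Mu: gained ['H138L', 'S163Y', 'L161G'] -> total ['H138L', 'L161G', 'S163Y']
At Gamma: gained ['D962I', 'Q133G'] -> total ['D962I', 'H138L', 'L161G', 'Q133G', 'S163Y']

Answer: D962I,H138L,L161G,Q133G,S163Y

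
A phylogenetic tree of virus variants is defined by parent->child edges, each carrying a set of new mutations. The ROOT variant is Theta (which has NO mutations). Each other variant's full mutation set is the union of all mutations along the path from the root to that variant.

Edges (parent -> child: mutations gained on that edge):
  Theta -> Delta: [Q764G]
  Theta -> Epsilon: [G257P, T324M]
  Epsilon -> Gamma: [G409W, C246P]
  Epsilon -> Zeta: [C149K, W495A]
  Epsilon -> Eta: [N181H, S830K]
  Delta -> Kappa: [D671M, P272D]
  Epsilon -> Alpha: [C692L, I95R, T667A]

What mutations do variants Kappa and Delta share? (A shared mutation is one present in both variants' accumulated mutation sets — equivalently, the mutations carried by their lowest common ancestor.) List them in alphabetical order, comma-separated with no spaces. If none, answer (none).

Accumulating mutations along path to Kappa:
  At Theta: gained [] -> total []
  At Delta: gained ['Q764G'] -> total ['Q764G']
  At Kappa: gained ['D671M', 'P272D'] -> total ['D671M', 'P272D', 'Q764G']
Mutations(Kappa) = ['D671M', 'P272D', 'Q764G']
Accumulating mutations along path to Delta:
  At Theta: gained [] -> total []
  At Delta: gained ['Q764G'] -> total ['Q764G']
Mutations(Delta) = ['Q764G']
Intersection: ['D671M', 'P272D', 'Q764G'] ∩ ['Q764G'] = ['Q764G']

Answer: Q764G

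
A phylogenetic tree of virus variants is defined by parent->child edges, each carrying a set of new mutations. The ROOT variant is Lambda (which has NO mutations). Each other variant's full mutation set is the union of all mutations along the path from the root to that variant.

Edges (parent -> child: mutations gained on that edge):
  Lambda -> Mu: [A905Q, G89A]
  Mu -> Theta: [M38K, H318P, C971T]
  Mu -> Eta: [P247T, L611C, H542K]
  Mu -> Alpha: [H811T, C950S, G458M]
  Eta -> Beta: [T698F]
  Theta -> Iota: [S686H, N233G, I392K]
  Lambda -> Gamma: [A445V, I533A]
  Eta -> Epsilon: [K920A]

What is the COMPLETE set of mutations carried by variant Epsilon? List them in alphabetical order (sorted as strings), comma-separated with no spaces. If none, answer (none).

Answer: A905Q,G89A,H542K,K920A,L611C,P247T

Derivation:
At Lambda: gained [] -> total []
At Mu: gained ['A905Q', 'G89A'] -> total ['A905Q', 'G89A']
At Eta: gained ['P247T', 'L611C', 'H542K'] -> total ['A905Q', 'G89A', 'H542K', 'L611C', 'P247T']
At Epsilon: gained ['K920A'] -> total ['A905Q', 'G89A', 'H542K', 'K920A', 'L611C', 'P247T']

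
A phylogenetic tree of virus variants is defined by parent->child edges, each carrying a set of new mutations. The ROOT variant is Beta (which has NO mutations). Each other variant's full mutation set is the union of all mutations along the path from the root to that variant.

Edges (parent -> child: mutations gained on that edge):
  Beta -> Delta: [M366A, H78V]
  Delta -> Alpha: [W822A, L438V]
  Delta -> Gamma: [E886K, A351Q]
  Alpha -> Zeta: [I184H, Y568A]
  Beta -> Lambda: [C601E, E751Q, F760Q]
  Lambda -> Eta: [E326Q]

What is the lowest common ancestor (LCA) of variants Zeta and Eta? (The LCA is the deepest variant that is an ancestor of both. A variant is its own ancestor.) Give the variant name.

Answer: Beta

Derivation:
Path from root to Zeta: Beta -> Delta -> Alpha -> Zeta
  ancestors of Zeta: {Beta, Delta, Alpha, Zeta}
Path from root to Eta: Beta -> Lambda -> Eta
  ancestors of Eta: {Beta, Lambda, Eta}
Common ancestors: {Beta}
Walk up from Eta: Eta (not in ancestors of Zeta), Lambda (not in ancestors of Zeta), Beta (in ancestors of Zeta)
Deepest common ancestor (LCA) = Beta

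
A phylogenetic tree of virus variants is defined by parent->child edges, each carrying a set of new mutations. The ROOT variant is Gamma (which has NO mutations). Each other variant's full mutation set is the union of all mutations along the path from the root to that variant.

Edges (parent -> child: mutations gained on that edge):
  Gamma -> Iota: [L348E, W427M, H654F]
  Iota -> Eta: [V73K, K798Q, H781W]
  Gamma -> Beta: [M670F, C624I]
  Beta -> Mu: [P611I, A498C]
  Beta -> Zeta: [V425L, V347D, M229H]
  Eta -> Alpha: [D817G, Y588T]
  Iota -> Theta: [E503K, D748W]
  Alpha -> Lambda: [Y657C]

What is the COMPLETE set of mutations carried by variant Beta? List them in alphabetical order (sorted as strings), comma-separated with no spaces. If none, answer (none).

At Gamma: gained [] -> total []
At Beta: gained ['M670F', 'C624I'] -> total ['C624I', 'M670F']

Answer: C624I,M670F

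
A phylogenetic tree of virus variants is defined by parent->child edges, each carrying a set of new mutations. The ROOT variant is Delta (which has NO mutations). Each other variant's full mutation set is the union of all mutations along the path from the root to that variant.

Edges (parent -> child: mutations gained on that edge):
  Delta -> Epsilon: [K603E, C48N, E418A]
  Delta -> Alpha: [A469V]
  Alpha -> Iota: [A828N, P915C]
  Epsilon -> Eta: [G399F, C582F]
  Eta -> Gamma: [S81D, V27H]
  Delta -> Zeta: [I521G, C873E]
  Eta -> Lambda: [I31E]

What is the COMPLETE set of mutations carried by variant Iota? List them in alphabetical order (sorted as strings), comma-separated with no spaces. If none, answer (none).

Answer: A469V,A828N,P915C

Derivation:
At Delta: gained [] -> total []
At Alpha: gained ['A469V'] -> total ['A469V']
At Iota: gained ['A828N', 'P915C'] -> total ['A469V', 'A828N', 'P915C']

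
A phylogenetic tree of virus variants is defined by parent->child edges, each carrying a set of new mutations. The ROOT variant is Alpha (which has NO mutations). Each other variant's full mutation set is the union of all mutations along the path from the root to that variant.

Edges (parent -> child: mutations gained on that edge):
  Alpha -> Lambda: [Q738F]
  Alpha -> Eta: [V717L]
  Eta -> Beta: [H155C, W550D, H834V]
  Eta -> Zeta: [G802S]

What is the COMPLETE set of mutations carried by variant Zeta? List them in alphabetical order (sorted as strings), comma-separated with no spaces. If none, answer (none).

At Alpha: gained [] -> total []
At Eta: gained ['V717L'] -> total ['V717L']
At Zeta: gained ['G802S'] -> total ['G802S', 'V717L']

Answer: G802S,V717L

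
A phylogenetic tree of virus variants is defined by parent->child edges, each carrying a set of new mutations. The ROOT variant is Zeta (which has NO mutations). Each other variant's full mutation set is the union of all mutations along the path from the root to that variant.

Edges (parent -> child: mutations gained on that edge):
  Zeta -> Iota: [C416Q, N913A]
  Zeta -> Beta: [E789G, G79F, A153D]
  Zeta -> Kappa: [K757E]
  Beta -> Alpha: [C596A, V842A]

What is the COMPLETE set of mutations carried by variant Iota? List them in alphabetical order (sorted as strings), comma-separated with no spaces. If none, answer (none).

At Zeta: gained [] -> total []
At Iota: gained ['C416Q', 'N913A'] -> total ['C416Q', 'N913A']

Answer: C416Q,N913A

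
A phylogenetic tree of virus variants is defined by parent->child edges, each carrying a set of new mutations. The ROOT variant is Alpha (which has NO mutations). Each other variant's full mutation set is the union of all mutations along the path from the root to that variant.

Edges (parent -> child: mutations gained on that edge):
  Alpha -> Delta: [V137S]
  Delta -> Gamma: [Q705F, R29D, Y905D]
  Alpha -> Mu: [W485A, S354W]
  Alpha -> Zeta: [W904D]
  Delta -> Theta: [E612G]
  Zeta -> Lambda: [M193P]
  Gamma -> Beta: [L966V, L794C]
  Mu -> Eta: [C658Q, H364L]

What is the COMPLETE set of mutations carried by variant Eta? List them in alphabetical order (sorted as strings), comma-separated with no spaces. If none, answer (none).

Answer: C658Q,H364L,S354W,W485A

Derivation:
At Alpha: gained [] -> total []
At Mu: gained ['W485A', 'S354W'] -> total ['S354W', 'W485A']
At Eta: gained ['C658Q', 'H364L'] -> total ['C658Q', 'H364L', 'S354W', 'W485A']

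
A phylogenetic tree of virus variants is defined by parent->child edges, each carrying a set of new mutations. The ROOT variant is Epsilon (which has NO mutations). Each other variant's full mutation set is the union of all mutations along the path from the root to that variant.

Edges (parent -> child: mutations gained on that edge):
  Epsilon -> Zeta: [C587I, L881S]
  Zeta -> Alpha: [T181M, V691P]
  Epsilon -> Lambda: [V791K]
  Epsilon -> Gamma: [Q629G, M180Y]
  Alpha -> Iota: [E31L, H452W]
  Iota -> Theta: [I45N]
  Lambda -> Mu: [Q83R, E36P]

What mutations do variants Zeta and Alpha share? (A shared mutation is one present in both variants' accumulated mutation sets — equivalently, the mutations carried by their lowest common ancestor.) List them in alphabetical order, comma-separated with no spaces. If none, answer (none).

Answer: C587I,L881S

Derivation:
Accumulating mutations along path to Zeta:
  At Epsilon: gained [] -> total []
  At Zeta: gained ['C587I', 'L881S'] -> total ['C587I', 'L881S']
Mutations(Zeta) = ['C587I', 'L881S']
Accumulating mutations along path to Alpha:
  At Epsilon: gained [] -> total []
  At Zeta: gained ['C587I', 'L881S'] -> total ['C587I', 'L881S']
  At Alpha: gained ['T181M', 'V691P'] -> total ['C587I', 'L881S', 'T181M', 'V691P']
Mutations(Alpha) = ['C587I', 'L881S', 'T181M', 'V691P']
Intersection: ['C587I', 'L881S'] ∩ ['C587I', 'L881S', 'T181M', 'V691P'] = ['C587I', 'L881S']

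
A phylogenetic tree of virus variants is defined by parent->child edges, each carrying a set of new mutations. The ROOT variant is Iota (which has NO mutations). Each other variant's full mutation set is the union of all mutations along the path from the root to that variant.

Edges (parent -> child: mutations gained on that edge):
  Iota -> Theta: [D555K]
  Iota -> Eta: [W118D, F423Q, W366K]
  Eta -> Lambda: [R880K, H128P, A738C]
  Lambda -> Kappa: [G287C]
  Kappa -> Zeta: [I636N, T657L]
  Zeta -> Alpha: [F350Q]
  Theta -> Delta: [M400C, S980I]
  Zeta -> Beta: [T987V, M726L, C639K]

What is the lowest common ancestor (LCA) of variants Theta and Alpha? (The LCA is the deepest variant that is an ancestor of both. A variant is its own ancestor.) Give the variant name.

Path from root to Theta: Iota -> Theta
  ancestors of Theta: {Iota, Theta}
Path from root to Alpha: Iota -> Eta -> Lambda -> Kappa -> Zeta -> Alpha
  ancestors of Alpha: {Iota, Eta, Lambda, Kappa, Zeta, Alpha}
Common ancestors: {Iota}
Walk up from Alpha: Alpha (not in ancestors of Theta), Zeta (not in ancestors of Theta), Kappa (not in ancestors of Theta), Lambda (not in ancestors of Theta), Eta (not in ancestors of Theta), Iota (in ancestors of Theta)
Deepest common ancestor (LCA) = Iota

Answer: Iota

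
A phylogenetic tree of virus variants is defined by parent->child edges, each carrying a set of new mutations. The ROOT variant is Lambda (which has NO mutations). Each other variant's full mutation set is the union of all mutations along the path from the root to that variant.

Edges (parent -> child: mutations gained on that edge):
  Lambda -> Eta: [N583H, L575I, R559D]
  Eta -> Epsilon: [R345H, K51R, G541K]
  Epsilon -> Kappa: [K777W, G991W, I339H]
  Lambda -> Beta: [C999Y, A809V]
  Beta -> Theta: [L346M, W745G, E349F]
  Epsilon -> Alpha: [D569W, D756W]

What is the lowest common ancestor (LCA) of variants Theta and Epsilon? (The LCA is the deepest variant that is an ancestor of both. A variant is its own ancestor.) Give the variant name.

Path from root to Theta: Lambda -> Beta -> Theta
  ancestors of Theta: {Lambda, Beta, Theta}
Path from root to Epsilon: Lambda -> Eta -> Epsilon
  ancestors of Epsilon: {Lambda, Eta, Epsilon}
Common ancestors: {Lambda}
Walk up from Epsilon: Epsilon (not in ancestors of Theta), Eta (not in ancestors of Theta), Lambda (in ancestors of Theta)
Deepest common ancestor (LCA) = Lambda

Answer: Lambda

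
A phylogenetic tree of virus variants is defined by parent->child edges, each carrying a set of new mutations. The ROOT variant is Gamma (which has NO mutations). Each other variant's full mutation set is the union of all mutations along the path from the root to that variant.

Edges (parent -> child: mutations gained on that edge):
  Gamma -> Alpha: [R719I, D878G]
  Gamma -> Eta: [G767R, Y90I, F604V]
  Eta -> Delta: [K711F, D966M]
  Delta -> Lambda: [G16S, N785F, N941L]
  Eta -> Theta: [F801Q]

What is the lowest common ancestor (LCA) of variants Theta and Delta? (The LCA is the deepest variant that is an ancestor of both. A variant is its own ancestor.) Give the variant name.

Answer: Eta

Derivation:
Path from root to Theta: Gamma -> Eta -> Theta
  ancestors of Theta: {Gamma, Eta, Theta}
Path from root to Delta: Gamma -> Eta -> Delta
  ancestors of Delta: {Gamma, Eta, Delta}
Common ancestors: {Gamma, Eta}
Walk up from Delta: Delta (not in ancestors of Theta), Eta (in ancestors of Theta), Gamma (in ancestors of Theta)
Deepest common ancestor (LCA) = Eta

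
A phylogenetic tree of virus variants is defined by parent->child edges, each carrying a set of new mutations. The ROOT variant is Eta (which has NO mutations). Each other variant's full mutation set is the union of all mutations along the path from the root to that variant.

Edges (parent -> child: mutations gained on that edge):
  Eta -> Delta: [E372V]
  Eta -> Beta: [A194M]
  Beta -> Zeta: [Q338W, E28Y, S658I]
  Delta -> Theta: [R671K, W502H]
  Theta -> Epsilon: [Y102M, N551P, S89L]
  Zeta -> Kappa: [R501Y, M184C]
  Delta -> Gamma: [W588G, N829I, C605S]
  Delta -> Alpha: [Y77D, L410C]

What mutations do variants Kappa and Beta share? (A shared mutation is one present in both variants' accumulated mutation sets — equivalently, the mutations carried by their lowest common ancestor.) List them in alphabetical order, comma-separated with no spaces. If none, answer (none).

Answer: A194M

Derivation:
Accumulating mutations along path to Kappa:
  At Eta: gained [] -> total []
  At Beta: gained ['A194M'] -> total ['A194M']
  At Zeta: gained ['Q338W', 'E28Y', 'S658I'] -> total ['A194M', 'E28Y', 'Q338W', 'S658I']
  At Kappa: gained ['R501Y', 'M184C'] -> total ['A194M', 'E28Y', 'M184C', 'Q338W', 'R501Y', 'S658I']
Mutations(Kappa) = ['A194M', 'E28Y', 'M184C', 'Q338W', 'R501Y', 'S658I']
Accumulating mutations along path to Beta:
  At Eta: gained [] -> total []
  At Beta: gained ['A194M'] -> total ['A194M']
Mutations(Beta) = ['A194M']
Intersection: ['A194M', 'E28Y', 'M184C', 'Q338W', 'R501Y', 'S658I'] ∩ ['A194M'] = ['A194M']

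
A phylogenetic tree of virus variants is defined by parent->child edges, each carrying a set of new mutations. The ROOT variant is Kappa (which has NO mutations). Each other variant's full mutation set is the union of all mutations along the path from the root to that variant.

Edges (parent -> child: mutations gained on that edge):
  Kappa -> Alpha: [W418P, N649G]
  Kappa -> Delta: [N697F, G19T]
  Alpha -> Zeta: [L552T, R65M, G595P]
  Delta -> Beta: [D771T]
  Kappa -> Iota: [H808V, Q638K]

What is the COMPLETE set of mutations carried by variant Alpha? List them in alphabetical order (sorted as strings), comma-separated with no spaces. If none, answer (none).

Answer: N649G,W418P

Derivation:
At Kappa: gained [] -> total []
At Alpha: gained ['W418P', 'N649G'] -> total ['N649G', 'W418P']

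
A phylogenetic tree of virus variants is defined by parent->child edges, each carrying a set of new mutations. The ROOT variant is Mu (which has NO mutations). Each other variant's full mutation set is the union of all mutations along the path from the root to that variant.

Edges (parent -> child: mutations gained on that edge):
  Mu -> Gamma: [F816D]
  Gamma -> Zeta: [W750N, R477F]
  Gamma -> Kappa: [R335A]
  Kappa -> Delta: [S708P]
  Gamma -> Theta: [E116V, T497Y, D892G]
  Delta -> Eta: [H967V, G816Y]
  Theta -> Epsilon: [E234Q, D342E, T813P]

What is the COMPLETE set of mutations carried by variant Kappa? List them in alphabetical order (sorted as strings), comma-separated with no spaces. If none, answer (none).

Answer: F816D,R335A

Derivation:
At Mu: gained [] -> total []
At Gamma: gained ['F816D'] -> total ['F816D']
At Kappa: gained ['R335A'] -> total ['F816D', 'R335A']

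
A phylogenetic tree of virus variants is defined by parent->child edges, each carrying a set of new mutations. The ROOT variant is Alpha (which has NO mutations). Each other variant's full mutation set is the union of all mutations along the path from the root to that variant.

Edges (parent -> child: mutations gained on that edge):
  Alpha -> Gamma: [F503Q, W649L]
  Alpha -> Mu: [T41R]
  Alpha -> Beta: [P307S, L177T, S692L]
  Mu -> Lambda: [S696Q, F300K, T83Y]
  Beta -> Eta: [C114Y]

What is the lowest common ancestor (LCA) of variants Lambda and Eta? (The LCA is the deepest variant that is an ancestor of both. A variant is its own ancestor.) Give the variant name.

Answer: Alpha

Derivation:
Path from root to Lambda: Alpha -> Mu -> Lambda
  ancestors of Lambda: {Alpha, Mu, Lambda}
Path from root to Eta: Alpha -> Beta -> Eta
  ancestors of Eta: {Alpha, Beta, Eta}
Common ancestors: {Alpha}
Walk up from Eta: Eta (not in ancestors of Lambda), Beta (not in ancestors of Lambda), Alpha (in ancestors of Lambda)
Deepest common ancestor (LCA) = Alpha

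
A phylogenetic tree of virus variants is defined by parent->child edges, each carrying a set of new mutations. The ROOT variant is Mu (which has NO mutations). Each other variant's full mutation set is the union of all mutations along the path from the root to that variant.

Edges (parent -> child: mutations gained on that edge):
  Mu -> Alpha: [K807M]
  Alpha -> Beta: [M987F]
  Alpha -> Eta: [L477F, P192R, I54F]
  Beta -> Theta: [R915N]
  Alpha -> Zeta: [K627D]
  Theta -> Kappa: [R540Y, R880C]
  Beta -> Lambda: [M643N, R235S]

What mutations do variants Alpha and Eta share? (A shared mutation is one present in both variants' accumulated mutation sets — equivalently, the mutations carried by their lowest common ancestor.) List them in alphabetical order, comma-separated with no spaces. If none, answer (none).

Answer: K807M

Derivation:
Accumulating mutations along path to Alpha:
  At Mu: gained [] -> total []
  At Alpha: gained ['K807M'] -> total ['K807M']
Mutations(Alpha) = ['K807M']
Accumulating mutations along path to Eta:
  At Mu: gained [] -> total []
  At Alpha: gained ['K807M'] -> total ['K807M']
  At Eta: gained ['L477F', 'P192R', 'I54F'] -> total ['I54F', 'K807M', 'L477F', 'P192R']
Mutations(Eta) = ['I54F', 'K807M', 'L477F', 'P192R']
Intersection: ['K807M'] ∩ ['I54F', 'K807M', 'L477F', 'P192R'] = ['K807M']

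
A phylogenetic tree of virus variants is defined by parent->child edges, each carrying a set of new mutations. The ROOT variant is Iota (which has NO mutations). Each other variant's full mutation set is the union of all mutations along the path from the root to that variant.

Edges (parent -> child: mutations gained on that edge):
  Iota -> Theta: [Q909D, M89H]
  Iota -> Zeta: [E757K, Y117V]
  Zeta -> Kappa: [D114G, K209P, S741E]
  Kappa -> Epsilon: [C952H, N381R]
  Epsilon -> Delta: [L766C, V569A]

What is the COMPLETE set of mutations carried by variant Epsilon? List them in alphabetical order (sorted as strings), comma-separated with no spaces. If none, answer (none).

Answer: C952H,D114G,E757K,K209P,N381R,S741E,Y117V

Derivation:
At Iota: gained [] -> total []
At Zeta: gained ['E757K', 'Y117V'] -> total ['E757K', 'Y117V']
At Kappa: gained ['D114G', 'K209P', 'S741E'] -> total ['D114G', 'E757K', 'K209P', 'S741E', 'Y117V']
At Epsilon: gained ['C952H', 'N381R'] -> total ['C952H', 'D114G', 'E757K', 'K209P', 'N381R', 'S741E', 'Y117V']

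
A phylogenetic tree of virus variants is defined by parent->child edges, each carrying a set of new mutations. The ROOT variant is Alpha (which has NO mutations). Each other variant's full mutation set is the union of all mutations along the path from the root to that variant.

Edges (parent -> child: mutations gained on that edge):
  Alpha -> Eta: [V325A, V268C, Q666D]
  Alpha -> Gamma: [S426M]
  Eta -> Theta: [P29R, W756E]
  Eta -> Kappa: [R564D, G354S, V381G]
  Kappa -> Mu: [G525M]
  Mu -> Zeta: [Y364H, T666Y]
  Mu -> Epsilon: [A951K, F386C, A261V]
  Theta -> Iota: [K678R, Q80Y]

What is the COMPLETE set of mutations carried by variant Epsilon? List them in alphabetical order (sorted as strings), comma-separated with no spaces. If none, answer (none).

Answer: A261V,A951K,F386C,G354S,G525M,Q666D,R564D,V268C,V325A,V381G

Derivation:
At Alpha: gained [] -> total []
At Eta: gained ['V325A', 'V268C', 'Q666D'] -> total ['Q666D', 'V268C', 'V325A']
At Kappa: gained ['R564D', 'G354S', 'V381G'] -> total ['G354S', 'Q666D', 'R564D', 'V268C', 'V325A', 'V381G']
At Mu: gained ['G525M'] -> total ['G354S', 'G525M', 'Q666D', 'R564D', 'V268C', 'V325A', 'V381G']
At Epsilon: gained ['A951K', 'F386C', 'A261V'] -> total ['A261V', 'A951K', 'F386C', 'G354S', 'G525M', 'Q666D', 'R564D', 'V268C', 'V325A', 'V381G']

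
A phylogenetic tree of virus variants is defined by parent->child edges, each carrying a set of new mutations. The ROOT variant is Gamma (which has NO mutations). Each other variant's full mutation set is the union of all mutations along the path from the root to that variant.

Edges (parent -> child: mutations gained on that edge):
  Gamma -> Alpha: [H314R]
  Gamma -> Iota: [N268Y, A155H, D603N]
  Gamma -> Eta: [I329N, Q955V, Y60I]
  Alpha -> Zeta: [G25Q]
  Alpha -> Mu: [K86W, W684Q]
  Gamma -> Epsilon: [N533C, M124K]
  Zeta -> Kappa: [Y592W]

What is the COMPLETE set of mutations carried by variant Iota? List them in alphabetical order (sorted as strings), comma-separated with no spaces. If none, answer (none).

At Gamma: gained [] -> total []
At Iota: gained ['N268Y', 'A155H', 'D603N'] -> total ['A155H', 'D603N', 'N268Y']

Answer: A155H,D603N,N268Y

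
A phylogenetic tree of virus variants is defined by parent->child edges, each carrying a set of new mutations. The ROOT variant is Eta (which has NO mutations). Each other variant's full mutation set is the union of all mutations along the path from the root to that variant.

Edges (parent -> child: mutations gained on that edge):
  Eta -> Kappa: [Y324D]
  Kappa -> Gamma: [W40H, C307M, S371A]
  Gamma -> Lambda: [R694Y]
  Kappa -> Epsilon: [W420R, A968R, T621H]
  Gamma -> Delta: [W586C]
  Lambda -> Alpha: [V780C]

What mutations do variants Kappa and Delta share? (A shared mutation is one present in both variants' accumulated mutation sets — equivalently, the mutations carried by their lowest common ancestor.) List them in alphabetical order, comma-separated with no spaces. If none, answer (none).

Accumulating mutations along path to Kappa:
  At Eta: gained [] -> total []
  At Kappa: gained ['Y324D'] -> total ['Y324D']
Mutations(Kappa) = ['Y324D']
Accumulating mutations along path to Delta:
  At Eta: gained [] -> total []
  At Kappa: gained ['Y324D'] -> total ['Y324D']
  At Gamma: gained ['W40H', 'C307M', 'S371A'] -> total ['C307M', 'S371A', 'W40H', 'Y324D']
  At Delta: gained ['W586C'] -> total ['C307M', 'S371A', 'W40H', 'W586C', 'Y324D']
Mutations(Delta) = ['C307M', 'S371A', 'W40H', 'W586C', 'Y324D']
Intersection: ['Y324D'] ∩ ['C307M', 'S371A', 'W40H', 'W586C', 'Y324D'] = ['Y324D']

Answer: Y324D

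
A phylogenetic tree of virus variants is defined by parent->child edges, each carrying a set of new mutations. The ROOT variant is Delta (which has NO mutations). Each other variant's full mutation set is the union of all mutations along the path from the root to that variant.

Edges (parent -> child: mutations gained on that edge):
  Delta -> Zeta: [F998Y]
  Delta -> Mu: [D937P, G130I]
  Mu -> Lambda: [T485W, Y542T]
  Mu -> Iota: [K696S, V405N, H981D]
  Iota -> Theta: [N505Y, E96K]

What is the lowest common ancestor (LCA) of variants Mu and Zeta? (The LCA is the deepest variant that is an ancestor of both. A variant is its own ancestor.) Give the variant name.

Path from root to Mu: Delta -> Mu
  ancestors of Mu: {Delta, Mu}
Path from root to Zeta: Delta -> Zeta
  ancestors of Zeta: {Delta, Zeta}
Common ancestors: {Delta}
Walk up from Zeta: Zeta (not in ancestors of Mu), Delta (in ancestors of Mu)
Deepest common ancestor (LCA) = Delta

Answer: Delta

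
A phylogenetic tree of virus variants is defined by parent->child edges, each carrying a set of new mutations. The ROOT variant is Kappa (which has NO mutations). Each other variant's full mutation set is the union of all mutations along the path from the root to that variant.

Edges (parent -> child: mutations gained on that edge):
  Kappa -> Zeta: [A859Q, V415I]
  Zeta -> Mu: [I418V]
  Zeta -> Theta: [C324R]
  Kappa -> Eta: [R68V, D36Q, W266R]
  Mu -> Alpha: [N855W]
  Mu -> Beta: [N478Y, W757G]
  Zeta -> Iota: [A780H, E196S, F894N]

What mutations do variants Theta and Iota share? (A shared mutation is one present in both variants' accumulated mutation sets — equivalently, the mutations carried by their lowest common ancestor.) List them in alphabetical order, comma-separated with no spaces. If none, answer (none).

Accumulating mutations along path to Theta:
  At Kappa: gained [] -> total []
  At Zeta: gained ['A859Q', 'V415I'] -> total ['A859Q', 'V415I']
  At Theta: gained ['C324R'] -> total ['A859Q', 'C324R', 'V415I']
Mutations(Theta) = ['A859Q', 'C324R', 'V415I']
Accumulating mutations along path to Iota:
  At Kappa: gained [] -> total []
  At Zeta: gained ['A859Q', 'V415I'] -> total ['A859Q', 'V415I']
  At Iota: gained ['A780H', 'E196S', 'F894N'] -> total ['A780H', 'A859Q', 'E196S', 'F894N', 'V415I']
Mutations(Iota) = ['A780H', 'A859Q', 'E196S', 'F894N', 'V415I']
Intersection: ['A859Q', 'C324R', 'V415I'] ∩ ['A780H', 'A859Q', 'E196S', 'F894N', 'V415I'] = ['A859Q', 'V415I']

Answer: A859Q,V415I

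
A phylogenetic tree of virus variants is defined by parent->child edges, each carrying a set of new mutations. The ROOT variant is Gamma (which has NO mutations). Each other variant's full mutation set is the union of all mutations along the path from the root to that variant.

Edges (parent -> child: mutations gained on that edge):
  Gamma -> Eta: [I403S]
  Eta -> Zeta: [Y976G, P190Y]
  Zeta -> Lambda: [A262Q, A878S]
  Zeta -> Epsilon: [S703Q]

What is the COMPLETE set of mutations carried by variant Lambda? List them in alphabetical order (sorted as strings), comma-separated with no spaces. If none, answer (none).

At Gamma: gained [] -> total []
At Eta: gained ['I403S'] -> total ['I403S']
At Zeta: gained ['Y976G', 'P190Y'] -> total ['I403S', 'P190Y', 'Y976G']
At Lambda: gained ['A262Q', 'A878S'] -> total ['A262Q', 'A878S', 'I403S', 'P190Y', 'Y976G']

Answer: A262Q,A878S,I403S,P190Y,Y976G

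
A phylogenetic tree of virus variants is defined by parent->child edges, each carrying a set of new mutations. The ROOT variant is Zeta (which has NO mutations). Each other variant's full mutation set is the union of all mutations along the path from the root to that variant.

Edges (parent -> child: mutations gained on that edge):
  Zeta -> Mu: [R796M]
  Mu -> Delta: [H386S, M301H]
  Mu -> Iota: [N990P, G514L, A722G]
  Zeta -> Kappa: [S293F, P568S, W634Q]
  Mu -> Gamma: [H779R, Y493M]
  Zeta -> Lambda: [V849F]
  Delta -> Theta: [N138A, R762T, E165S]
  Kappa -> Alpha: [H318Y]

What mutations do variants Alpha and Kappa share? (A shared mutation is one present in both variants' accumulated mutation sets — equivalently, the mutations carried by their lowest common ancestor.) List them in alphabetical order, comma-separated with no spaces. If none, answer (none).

Accumulating mutations along path to Alpha:
  At Zeta: gained [] -> total []
  At Kappa: gained ['S293F', 'P568S', 'W634Q'] -> total ['P568S', 'S293F', 'W634Q']
  At Alpha: gained ['H318Y'] -> total ['H318Y', 'P568S', 'S293F', 'W634Q']
Mutations(Alpha) = ['H318Y', 'P568S', 'S293F', 'W634Q']
Accumulating mutations along path to Kappa:
  At Zeta: gained [] -> total []
  At Kappa: gained ['S293F', 'P568S', 'W634Q'] -> total ['P568S', 'S293F', 'W634Q']
Mutations(Kappa) = ['P568S', 'S293F', 'W634Q']
Intersection: ['H318Y', 'P568S', 'S293F', 'W634Q'] ∩ ['P568S', 'S293F', 'W634Q'] = ['P568S', 'S293F', 'W634Q']

Answer: P568S,S293F,W634Q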